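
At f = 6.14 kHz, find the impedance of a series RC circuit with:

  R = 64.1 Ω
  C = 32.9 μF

Step 1 — Angular frequency: ω = 2π·f = 2π·6140 = 3.858e+04 rad/s.
Step 2 — Component impedances:
  R: Z = R = 64.1 Ω
  C: Z = 1/(jωC) = -j/(ω·C) = 0 - j0.7879 Ω
Step 3 — Series combination: Z_total = R + C = 64.1 - j0.7879 Ω = 64.1∠-0.7° Ω.

Z = 64.1 - j0.7879 Ω = 64.1∠-0.7° Ω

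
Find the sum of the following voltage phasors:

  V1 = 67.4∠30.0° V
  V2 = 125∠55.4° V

Step 1 — Convert each phasor to rectangular form:
  V1 = 67.4·(cos(30.0°) + j·sin(30.0°)) = 58.37 + j33.7 V
  V2 = 125·(cos(55.4°) + j·sin(55.4°)) = 70.98 + j102.9 V
Step 2 — Sum components: V_total = 129.4 + j136.6 V.
Step 3 — Convert to polar: |V_total| = 188.1 V, ∠V_total = 46.6°.

V_total = 188.1∠46.6° V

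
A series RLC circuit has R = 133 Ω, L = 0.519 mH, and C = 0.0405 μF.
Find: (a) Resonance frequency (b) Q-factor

Step 1 — Resonance condition Im(Z)=0 gives ω₀ = 1/√(LC).
Step 2 — ω₀ = 1/√(0.000519·4.05e-08) = 2.181e+05 rad/s.
Step 3 — f₀ = ω₀/(2π) = 3.471e+04 Hz.
Step 4 — Series Q: Q = ω₀L/R = 2.181e+05·0.000519/133 = 0.8511.

(a) f₀ = 3.471e+04 Hz  (b) Q = 0.8511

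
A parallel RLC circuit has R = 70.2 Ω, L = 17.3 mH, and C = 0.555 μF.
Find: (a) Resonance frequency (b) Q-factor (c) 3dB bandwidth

Step 1 — Resonance: ω₀ = 1/√(LC) = 1/√(0.0173·5.55e-07) = 1.021e+04 rad/s.
Step 2 — f₀ = ω₀/(2π) = 1624 Hz.
Step 3 — Parallel Q: Q = R/(ω₀L) = 70.2/(1.021e+04·0.0173) = 0.3976.
Step 4 — Bandwidth: Δω = ω₀/Q = 2.567e+04 rad/s; BW = Δω/(2π) = 4085 Hz.

(a) f₀ = 1624 Hz  (b) Q = 0.3976  (c) BW = 4085 Hz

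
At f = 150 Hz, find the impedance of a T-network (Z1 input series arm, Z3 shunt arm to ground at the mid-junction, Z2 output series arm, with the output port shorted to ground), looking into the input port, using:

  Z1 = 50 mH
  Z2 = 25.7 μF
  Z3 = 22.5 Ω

Step 1 — Angular frequency: ω = 2π·f = 2π·150 = 942.5 rad/s.
Step 2 — Component impedances:
  Z1: Z = jωL = j·942.5·0.05 = 0 + j47.12 Ω
  Z2: Z = 1/(jωC) = -j/(ω·C) = 0 - j41.29 Ω
  Z3: Z = R = 22.5 Ω
Step 3 — With the output port shorted to ground, the output series arm Z2 runs from the junction to ground; the shunt arm Z3 also runs from the junction to ground. They appear in parallel: Z3 || Z2 = 17.35 - j9.454 Ω.
Step 4 — Series with input arm Z1: Z_in = Z1 + (Z3 || Z2) = 17.35 + j37.67 Ω = 41.47∠65.3° Ω.

Z = 17.35 + j37.67 Ω = 41.47∠65.3° Ω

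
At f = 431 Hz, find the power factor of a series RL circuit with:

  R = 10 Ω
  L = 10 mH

Step 1 — Angular frequency: ω = 2π·f = 2π·431 = 2708 rad/s.
Step 2 — Component impedances:
  R: Z = R = 10 Ω
  L: Z = jωL = j·2708·0.01 = 0 + j27.08 Ω
Step 3 — Series combination: Z_total = R + L = 10 + j27.08 Ω = 28.87∠69.7° Ω.
Step 4 — Power factor: PF = cos(φ) = Re(Z)/|Z| = 10/28.87 = 0.3464.
Step 5 — Type: Im(Z) = 27.08 ⇒ lagging (phase φ = 69.7°).

PF = 0.3464 (lagging, φ = 69.7°)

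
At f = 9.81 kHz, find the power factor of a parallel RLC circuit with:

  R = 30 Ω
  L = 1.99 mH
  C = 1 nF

Step 1 — Angular frequency: ω = 2π·f = 2π·9810 = 6.164e+04 rad/s.
Step 2 — Component impedances:
  R: Z = R = 30 Ω
  L: Z = jωL = j·6.164e+04·0.00199 = 0 + j122.7 Ω
  C: Z = 1/(jωC) = -j/(ω·C) = 0 - j1.622e+04 Ω
Step 3 — Parallel combination: 1/Z_total = 1/R + 1/L + 1/C; Z_total = 28.33 + j6.877 Ω = 29.15∠13.6° Ω.
Step 4 — Power factor: PF = cos(φ) = Re(Z)/|Z| = 28.331/29.153 = 0.9718.
Step 5 — Type: Im(Z) = 6.877 ⇒ lagging (phase φ = 13.6°).

PF = 0.9718 (lagging, φ = 13.6°)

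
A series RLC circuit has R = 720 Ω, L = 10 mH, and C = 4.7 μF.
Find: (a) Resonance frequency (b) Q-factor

Step 1 — Resonance condition Im(Z)=0 gives ω₀ = 1/√(LC).
Step 2 — ω₀ = 1/√(0.01·4.7e-06) = 4613 rad/s.
Step 3 — f₀ = ω₀/(2π) = 734.1 Hz.
Step 4 — Series Q: Q = ω₀L/R = 4613·0.01/720 = 0.06406.

(a) f₀ = 734.1 Hz  (b) Q = 0.06406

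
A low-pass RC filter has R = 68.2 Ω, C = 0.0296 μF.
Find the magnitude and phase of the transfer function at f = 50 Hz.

Step 1 — Angular frequency: ω = 2π·50 = 314.2 rad/s.
Step 2 — Transfer function: H(jω) = 1/(1 + jωRC).
Step 3 — Denominator: 1 + jωRC = 1 + j·314.2·68.2·2.96e-08 = 1 + j0.0006342.
Step 4 — H = 1 - j0.0006342.
Step 5 — Magnitude: |H| = 1 (-0.0 dB); phase: φ = -0.0°.

|H| = 1 (-0.0 dB), φ = -0.0°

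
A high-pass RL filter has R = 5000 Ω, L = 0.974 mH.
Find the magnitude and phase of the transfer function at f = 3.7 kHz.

Step 1 — Angular frequency: ω = 2π·3700 = 2.325e+04 rad/s.
Step 2 — Transfer function: H(jω) = jωL/(R + jωL).
Step 3 — Numerator jωL = j·22.64; denominator R + jωL = 5000 + j22.64.
Step 4 — H = 2.051e-05 + j0.004529.
Step 5 — Magnitude: |H| = 0.004529 (-46.9 dB); phase: φ = 89.7°.

|H| = 0.004529 (-46.9 dB), φ = 89.7°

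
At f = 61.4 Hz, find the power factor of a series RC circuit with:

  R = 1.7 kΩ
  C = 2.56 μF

Step 1 — Angular frequency: ω = 2π·f = 2π·61.4 = 385.8 rad/s.
Step 2 — Component impedances:
  R: Z = R = 1700 Ω
  C: Z = 1/(jωC) = -j/(ω·C) = 0 - j1013 Ω
Step 3 — Series combination: Z_total = R + C = 1700 - j1013 Ω = 1979∠-30.8° Ω.
Step 4 — Power factor: PF = cos(φ) = Re(Z)/|Z| = 1700/1978.695 = 0.8592.
Step 5 — Type: Im(Z) = -1013 ⇒ leading (phase φ = -30.8°).

PF = 0.8592 (leading, φ = -30.8°)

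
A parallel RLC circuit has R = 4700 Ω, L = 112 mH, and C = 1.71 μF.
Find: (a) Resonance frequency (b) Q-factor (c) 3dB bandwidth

Step 1 — Resonance: ω₀ = 1/√(LC) = 1/√(0.112·1.71e-06) = 2285 rad/s.
Step 2 — f₀ = ω₀/(2π) = 363.7 Hz.
Step 3 — Parallel Q: Q = R/(ω₀L) = 4700/(2285·0.112) = 18.36.
Step 4 — Bandwidth: Δω = ω₀/Q = 124.4 rad/s; BW = Δω/(2π) = 19.8 Hz.

(a) f₀ = 363.7 Hz  (b) Q = 18.36  (c) BW = 19.8 Hz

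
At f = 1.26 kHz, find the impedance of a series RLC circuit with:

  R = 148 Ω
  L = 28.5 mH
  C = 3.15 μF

Step 1 — Angular frequency: ω = 2π·f = 2π·1260 = 7917 rad/s.
Step 2 — Component impedances:
  R: Z = R = 148 Ω
  L: Z = jωL = j·7917·0.0285 = 0 + j225.6 Ω
  C: Z = 1/(jωC) = -j/(ω·C) = 0 - j40.1 Ω
Step 3 — Series combination: Z_total = R + L + C = 148 + j185.5 Ω = 237.3∠51.4° Ω.

Z = 148 + j185.5 Ω = 237.3∠51.4° Ω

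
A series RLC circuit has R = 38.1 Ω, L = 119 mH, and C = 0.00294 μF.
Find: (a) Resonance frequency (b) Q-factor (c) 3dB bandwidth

Step 1 — Resonance: ω₀ = 1/√(LC) = 1/√(0.119·2.94e-09) = 5.346e+04 rad/s.
Step 2 — f₀ = ω₀/(2π) = 8509 Hz.
Step 3 — Series Q: Q = ω₀L/R = 5.346e+04·0.119/38.1 = 167.
Step 4 — Bandwidth: Δω = ω₀/Q = 320.2 rad/s; BW = Δω/(2π) = 50.96 Hz.

(a) f₀ = 8509 Hz  (b) Q = 167  (c) BW = 50.96 Hz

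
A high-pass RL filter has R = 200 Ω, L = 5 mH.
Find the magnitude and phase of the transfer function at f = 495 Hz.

Step 1 — Angular frequency: ω = 2π·495 = 3110 rad/s.
Step 2 — Transfer function: H(jω) = jωL/(R + jωL).
Step 3 — Numerator jωL = j·15.55; denominator R + jωL = 200 + j15.55.
Step 4 — H = 0.006009 + j0.07729.
Step 5 — Magnitude: |H| = 0.07752 (-22.2 dB); phase: φ = 85.6°.

|H| = 0.07752 (-22.2 dB), φ = 85.6°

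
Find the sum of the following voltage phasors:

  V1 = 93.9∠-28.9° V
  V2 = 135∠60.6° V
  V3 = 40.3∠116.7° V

Step 1 — Convert each phasor to rectangular form:
  V1 = 93.9·(cos(-28.9°) + j·sin(-28.9°)) = 82.21 - j45.38 V
  V2 = 135·(cos(60.6°) + j·sin(60.6°)) = 66.27 + j117.6 V
  V3 = 40.3·(cos(116.7°) + j·sin(116.7°)) = -18.11 + j36 V
Step 2 — Sum components: V_total = 130.4 + j108.2 V.
Step 3 — Convert to polar: |V_total| = 169.4 V, ∠V_total = 39.7°.

V_total = 169.4∠39.7° V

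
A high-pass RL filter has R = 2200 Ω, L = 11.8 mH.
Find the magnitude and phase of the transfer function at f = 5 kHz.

Step 1 — Angular frequency: ω = 2π·5000 = 3.142e+04 rad/s.
Step 2 — Transfer function: H(jω) = jωL/(R + jωL).
Step 3 — Numerator jωL = j·370.7; denominator R + jωL = 2200 + j370.7.
Step 4 — H = 0.02761 + j0.1639.
Step 5 — Magnitude: |H| = 0.1662 (-15.6 dB); phase: φ = 80.4°.

|H| = 0.1662 (-15.6 dB), φ = 80.4°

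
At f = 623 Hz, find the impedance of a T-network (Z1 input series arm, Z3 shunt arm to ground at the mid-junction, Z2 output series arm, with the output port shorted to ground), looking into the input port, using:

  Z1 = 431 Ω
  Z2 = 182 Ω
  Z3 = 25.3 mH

Step 1 — Angular frequency: ω = 2π·f = 2π·623 = 3914 rad/s.
Step 2 — Component impedances:
  Z1: Z = R = 431 Ω
  Z2: Z = R = 182 Ω
  Z3: Z = jωL = j·3914·0.0253 = 0 + j99.03 Ω
Step 3 — With the output port shorted to ground, the output series arm Z2 runs from the junction to ground; the shunt arm Z3 also runs from the junction to ground. They appear in parallel: Z3 || Z2 = 41.58 + j76.41 Ω.
Step 4 — Series with input arm Z1: Z_in = Z1 + (Z3 || Z2) = 472.6 + j76.41 Ω = 478.7∠9.2° Ω.

Z = 472.6 + j76.41 Ω = 478.7∠9.2° Ω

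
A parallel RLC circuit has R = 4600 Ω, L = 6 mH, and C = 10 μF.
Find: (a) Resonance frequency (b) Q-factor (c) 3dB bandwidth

Step 1 — Resonance: ω₀ = 1/√(LC) = 1/√(0.006·1e-05) = 4082 rad/s.
Step 2 — f₀ = ω₀/(2π) = 649.7 Hz.
Step 3 — Parallel Q: Q = R/(ω₀L) = 4600/(4082·0.006) = 187.8.
Step 4 — Bandwidth: Δω = ω₀/Q = 21.74 rad/s; BW = Δω/(2π) = 3.46 Hz.

(a) f₀ = 649.7 Hz  (b) Q = 187.8  (c) BW = 3.46 Hz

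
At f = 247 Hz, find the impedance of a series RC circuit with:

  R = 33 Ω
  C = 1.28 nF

Step 1 — Angular frequency: ω = 2π·f = 2π·247 = 1552 rad/s.
Step 2 — Component impedances:
  R: Z = R = 33 Ω
  C: Z = 1/(jωC) = -j/(ω·C) = 0 - j5.034e+05 Ω
Step 3 — Series combination: Z_total = R + C = 33 - j5.034e+05 Ω = 5.034e+05∠-90.0° Ω.

Z = 33 - j5.034e+05 Ω = 5.034e+05∠-90.0° Ω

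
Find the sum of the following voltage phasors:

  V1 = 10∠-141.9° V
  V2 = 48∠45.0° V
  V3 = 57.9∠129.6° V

Step 1 — Convert each phasor to rectangular form:
  V1 = 10·(cos(-141.9°) + j·sin(-141.9°)) = -7.869 - j6.17 V
  V2 = 48·(cos(45.0°) + j·sin(45.0°)) = 33.94 + j33.94 V
  V3 = 57.9·(cos(129.6°) + j·sin(129.6°)) = -36.91 + j44.61 V
Step 2 — Sum components: V_total = -10.84 + j72.38 V.
Step 3 — Convert to polar: |V_total| = 73.19 V, ∠V_total = 98.5°.

V_total = 73.19∠98.5° V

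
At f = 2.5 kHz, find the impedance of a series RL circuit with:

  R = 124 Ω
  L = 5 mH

Step 1 — Angular frequency: ω = 2π·f = 2π·2500 = 1.571e+04 rad/s.
Step 2 — Component impedances:
  R: Z = R = 124 Ω
  L: Z = jωL = j·1.571e+04·0.005 = 0 + j78.54 Ω
Step 3 — Series combination: Z_total = R + L = 124 + j78.54 Ω = 146.8∠32.3° Ω.

Z = 124 + j78.54 Ω = 146.8∠32.3° Ω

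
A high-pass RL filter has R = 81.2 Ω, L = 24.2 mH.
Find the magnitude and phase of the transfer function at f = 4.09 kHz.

Step 1 — Angular frequency: ω = 2π·4090 = 2.57e+04 rad/s.
Step 2 — Transfer function: H(jω) = jωL/(R + jωL).
Step 3 — Numerator jωL = j·621.9; denominator R + jωL = 81.2 + j621.9.
Step 4 — H = 0.9832 + j0.1284.
Step 5 — Magnitude: |H| = 0.9916 (-0.1 dB); phase: φ = 7.4°.

|H| = 0.9916 (-0.1 dB), φ = 7.4°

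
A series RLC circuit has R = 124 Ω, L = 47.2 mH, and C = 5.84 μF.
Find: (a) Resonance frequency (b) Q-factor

Step 1 — Resonance condition Im(Z)=0 gives ω₀ = 1/√(LC).
Step 2 — ω₀ = 1/√(0.0472·5.84e-06) = 1905 rad/s.
Step 3 — f₀ = ω₀/(2π) = 303.1 Hz.
Step 4 — Series Q: Q = ω₀L/R = 1905·0.0472/124 = 0.725.

(a) f₀ = 303.1 Hz  (b) Q = 0.725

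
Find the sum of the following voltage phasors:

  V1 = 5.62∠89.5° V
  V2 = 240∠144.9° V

Step 1 — Convert each phasor to rectangular form:
  V1 = 5.62·(cos(89.5°) + j·sin(89.5°)) = 0.04904 + j5.62 V
  V2 = 240·(cos(144.9°) + j·sin(144.9°)) = -196.4 + j138 V
Step 2 — Sum components: V_total = -196.3 + j143.6 V.
Step 3 — Convert to polar: |V_total| = 243.2 V, ∠V_total = 143.8°.

V_total = 243.2∠143.8° V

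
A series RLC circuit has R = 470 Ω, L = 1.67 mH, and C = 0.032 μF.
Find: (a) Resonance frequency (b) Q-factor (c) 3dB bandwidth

Step 1 — Resonance: ω₀ = 1/√(LC) = 1/√(0.00167·3.2e-08) = 1.368e+05 rad/s.
Step 2 — f₀ = ω₀/(2π) = 2.177e+04 Hz.
Step 3 — Series Q: Q = ω₀L/R = 1.368e+05·0.00167/470 = 0.4861.
Step 4 — Bandwidth: Δω = ω₀/Q = 2.814e+05 rad/s; BW = Δω/(2π) = 4.479e+04 Hz.

(a) f₀ = 2.177e+04 Hz  (b) Q = 0.4861  (c) BW = 4.479e+04 Hz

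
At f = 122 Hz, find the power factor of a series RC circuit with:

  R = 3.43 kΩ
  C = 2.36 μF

Step 1 — Angular frequency: ω = 2π·f = 2π·122 = 766.5 rad/s.
Step 2 — Component impedances:
  R: Z = R = 3430 Ω
  C: Z = 1/(jωC) = -j/(ω·C) = 0 - j552.8 Ω
Step 3 — Series combination: Z_total = R + C = 3430 - j552.8 Ω = 3474∠-9.2° Ω.
Step 4 — Power factor: PF = cos(φ) = Re(Z)/|Z| = 3430/3474 = 0.9873.
Step 5 — Type: Im(Z) = -552.8 ⇒ leading (phase φ = -9.2°).

PF = 0.9873 (leading, φ = -9.2°)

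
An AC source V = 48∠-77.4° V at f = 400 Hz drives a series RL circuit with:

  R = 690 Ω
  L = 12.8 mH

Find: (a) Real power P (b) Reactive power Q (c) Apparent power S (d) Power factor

Step 1 — Angular frequency: ω = 2π·f = 2π·400 = 2513 rad/s.
Step 2 — Component impedances:
  R: Z = R = 690 Ω
  L: Z = jωL = j·2513·0.0128 = 0 + j32.17 Ω
Step 3 — Series combination: Z_total = R + L = 690 + j32.17 Ω = 690.7∠2.7° Ω.
Step 4 — Source phasor: V = 48∠-77.4° V = 10.47 - j46.84 V.
Step 5 — Current: I = V / Z = 0.01198 - j0.06845 A = 0.06949∠-80.1° A.
Step 6 — Complex power: S = V·I* = 3.332 + j0.1553 VA.
Step 7 — Real power: P = Re(S) = 3.332 W.
Step 8 — Reactive power: Q = Im(S) = 0.1553 VAR.
Step 9 — Apparent power: |S| = 3.336 VA.
Step 10 — Power factor: PF = P/|S| = 0.9989 (lagging).

(a) P = 3.332 W  (b) Q = 0.1553 VAR  (c) S = 3.336 VA  (d) PF = 0.9989 (lagging)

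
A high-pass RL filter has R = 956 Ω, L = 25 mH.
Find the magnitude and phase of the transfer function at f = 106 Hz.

Step 1 — Angular frequency: ω = 2π·106 = 666 rad/s.
Step 2 — Transfer function: H(jω) = jωL/(R + jωL).
Step 3 — Numerator jωL = j·16.65; denominator R + jωL = 956 + j16.65.
Step 4 — H = 0.0003033 + j0.01741.
Step 5 — Magnitude: |H| = 0.01741 (-35.2 dB); phase: φ = 89.0°.

|H| = 0.01741 (-35.2 dB), φ = 89.0°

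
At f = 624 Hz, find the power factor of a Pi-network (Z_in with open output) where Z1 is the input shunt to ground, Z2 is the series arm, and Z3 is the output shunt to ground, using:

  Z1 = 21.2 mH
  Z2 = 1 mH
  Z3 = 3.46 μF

Step 1 — Angular frequency: ω = 2π·f = 2π·624 = 3921 rad/s.
Step 2 — Component impedances:
  Z1: Z = jωL = j·3921·0.0212 = 0 + j83.12 Ω
  Z2: Z = jωL = j·3921·0.001 = 0 + j3.921 Ω
  Z3: Z = 1/(jωC) = -j/(ω·C) = 0 - j73.72 Ω
Step 3 — With open output, the series arm Z2 and the output shunt Z3 appear in series to ground: Z2 + Z3 = 0 - j69.79 Ω.
Step 4 — Parallel with input shunt Z1: Z_in = Z1 || (Z2 + Z3) = 0 - j435.4 Ω = 435.4∠-90.0° Ω.
Step 5 — Power factor: PF = cos(φ) = Re(Z)/|Z| = 0/435.4 = 0.
Step 6 — Type: Im(Z) = -435.4 ⇒ leading (phase φ = -90.0°).

PF = 0 (leading, φ = -90.0°)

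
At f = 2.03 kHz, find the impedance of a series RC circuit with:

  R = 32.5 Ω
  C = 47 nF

Step 1 — Angular frequency: ω = 2π·f = 2π·2030 = 1.275e+04 rad/s.
Step 2 — Component impedances:
  R: Z = R = 32.5 Ω
  C: Z = 1/(jωC) = -j/(ω·C) = 0 - j1668 Ω
Step 3 — Series combination: Z_total = R + C = 32.5 - j1668 Ω = 1668∠-88.9° Ω.

Z = 32.5 - j1668 Ω = 1668∠-88.9° Ω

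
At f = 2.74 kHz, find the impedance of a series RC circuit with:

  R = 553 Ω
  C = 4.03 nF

Step 1 — Angular frequency: ω = 2π·f = 2π·2740 = 1.722e+04 rad/s.
Step 2 — Component impedances:
  R: Z = R = 553 Ω
  C: Z = 1/(jωC) = -j/(ω·C) = 0 - j1.441e+04 Ω
Step 3 — Series combination: Z_total = R + C = 553 - j1.441e+04 Ω = 1.442e+04∠-87.8° Ω.

Z = 553 - j1.441e+04 Ω = 1.442e+04∠-87.8° Ω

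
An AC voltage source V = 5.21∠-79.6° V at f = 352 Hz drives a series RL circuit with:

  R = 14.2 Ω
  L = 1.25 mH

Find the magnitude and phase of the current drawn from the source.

Step 1 — Angular frequency: ω = 2π·f = 2π·352 = 2212 rad/s.
Step 2 — Component impedances:
  R: Z = R = 14.2 Ω
  L: Z = jωL = j·2212·0.00125 = 0 + j2.765 Ω
Step 3 — Series combination: Z_total = R + L = 14.2 + j2.765 Ω = 14.47∠11.0° Ω.
Step 4 — Source phasor: V = 5.21∠-79.6° V = 0.9405 - j5.124 V.
Step 5 — Ohm's law: I = V / Z_total = (0.9405 - j5.124) / (14.2 + j2.765) = -0.003879 - j0.3601 A.
Step 6 — Convert to polar: |I| = 0.3601 A, ∠I = -90.6°.

I = 0.3601∠-90.6° A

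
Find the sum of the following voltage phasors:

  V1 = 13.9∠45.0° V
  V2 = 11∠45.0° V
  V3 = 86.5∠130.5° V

Step 1 — Convert each phasor to rectangular form:
  V1 = 13.9·(cos(45.0°) + j·sin(45.0°)) = 9.829 + j9.829 V
  V2 = 11·(cos(45.0°) + j·sin(45.0°)) = 7.778 + j7.778 V
  V3 = 86.5·(cos(130.5°) + j·sin(130.5°)) = -56.18 + j65.78 V
Step 2 — Sum components: V_total = -38.57 + j83.38 V.
Step 3 — Convert to polar: |V_total| = 91.87 V, ∠V_total = 114.8°.

V_total = 91.87∠114.8° V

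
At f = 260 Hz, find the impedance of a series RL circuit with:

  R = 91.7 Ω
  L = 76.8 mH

Step 1 — Angular frequency: ω = 2π·f = 2π·260 = 1634 rad/s.
Step 2 — Component impedances:
  R: Z = R = 91.7 Ω
  L: Z = jωL = j·1634·0.0768 = 0 + j125.5 Ω
Step 3 — Series combination: Z_total = R + L = 91.7 + j125.5 Ω = 155.4∠53.8° Ω.

Z = 91.7 + j125.5 Ω = 155.4∠53.8° Ω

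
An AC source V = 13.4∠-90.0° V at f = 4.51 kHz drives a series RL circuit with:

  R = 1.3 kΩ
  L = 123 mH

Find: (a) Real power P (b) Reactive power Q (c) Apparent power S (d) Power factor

Step 1 — Angular frequency: ω = 2π·f = 2π·4510 = 2.834e+04 rad/s.
Step 2 — Component impedances:
  R: Z = R = 1300 Ω
  L: Z = jωL = j·2.834e+04·0.123 = 0 + j3485 Ω
Step 3 — Series combination: Z_total = R + L = 1300 + j3485 Ω = 3720∠69.5° Ω.
Step 4 — Source phasor: V = 13.4∠-90.0° V = 0 - j13.4 V.
Step 5 — Current: I = V / Z = -0.003375 - j0.001259 A = 0.003602∠-159.5° A.
Step 6 — Complex power: S = V·I* = 0.01687 + j0.04523 VA.
Step 7 — Real power: P = Re(S) = 0.01687 W.
Step 8 — Reactive power: Q = Im(S) = 0.04523 VAR.
Step 9 — Apparent power: |S| = 0.04827 VA.
Step 10 — Power factor: PF = P/|S| = 0.3495 (lagging).

(a) P = 0.01687 W  (b) Q = 0.04523 VAR  (c) S = 0.04827 VA  (d) PF = 0.3495 (lagging)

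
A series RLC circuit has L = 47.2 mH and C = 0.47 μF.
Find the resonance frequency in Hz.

Step 1 — Resonance condition Im(Z)=0 gives ω₀ = 1/√(LC).
Step 2 — ω₀ = 1/√(0.0472·4.7e-07) = 6714 rad/s.
Step 3 — f₀ = ω₀/(2π) = 1069 Hz.

f₀ = 1069 Hz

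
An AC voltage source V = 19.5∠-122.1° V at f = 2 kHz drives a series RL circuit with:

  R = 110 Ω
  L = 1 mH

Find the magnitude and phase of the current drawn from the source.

Step 1 — Angular frequency: ω = 2π·f = 2π·2000 = 1.257e+04 rad/s.
Step 2 — Component impedances:
  R: Z = R = 110 Ω
  L: Z = jωL = j·1.257e+04·0.001 = 0 + j12.57 Ω
Step 3 — Series combination: Z_total = R + L = 110 + j12.57 Ω = 110.7∠6.5° Ω.
Step 4 — Source phasor: V = 19.5∠-122.1° V = -10.36 - j16.52 V.
Step 5 — Ohm's law: I = V / Z_total = (-10.36 - j16.52) / (110 + j12.57) = -0.1099 - j0.1376 A.
Step 6 — Convert to polar: |I| = 0.1761 A, ∠I = -128.6°.

I = 0.1761∠-128.6° A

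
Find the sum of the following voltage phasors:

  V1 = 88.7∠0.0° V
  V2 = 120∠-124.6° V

Step 1 — Convert each phasor to rectangular form:
  V1 = 88.7·(cos(0.0°) + j·sin(0.0°)) = 88.7 V
  V2 = 120·(cos(-124.6°) + j·sin(-124.6°)) = -68.14 - j98.78 V
Step 2 — Sum components: V_total = 20.56 - j98.78 V.
Step 3 — Convert to polar: |V_total| = 100.9 V, ∠V_total = -78.2°.

V_total = 100.9∠-78.2° V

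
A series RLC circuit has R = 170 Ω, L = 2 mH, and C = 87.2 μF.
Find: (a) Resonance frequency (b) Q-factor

Step 1 — Resonance condition Im(Z)=0 gives ω₀ = 1/√(LC).
Step 2 — ω₀ = 1/√(0.002·8.72e-05) = 2395 rad/s.
Step 3 — f₀ = ω₀/(2π) = 381.1 Hz.
Step 4 — Series Q: Q = ω₀L/R = 2395·0.002/170 = 0.02817.

(a) f₀ = 381.1 Hz  (b) Q = 0.02817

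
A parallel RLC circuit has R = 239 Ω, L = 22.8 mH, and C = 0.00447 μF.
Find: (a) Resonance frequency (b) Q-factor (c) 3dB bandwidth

Step 1 — Resonance: ω₀ = 1/√(LC) = 1/√(0.0228·4.47e-09) = 9.906e+04 rad/s.
Step 2 — f₀ = ω₀/(2π) = 1.577e+04 Hz.
Step 3 — Parallel Q: Q = R/(ω₀L) = 239/(9.906e+04·0.0228) = 0.1058.
Step 4 — Bandwidth: Δω = ω₀/Q = 9.36e+05 rad/s; BW = Δω/(2π) = 1.49e+05 Hz.

(a) f₀ = 1.577e+04 Hz  (b) Q = 0.1058  (c) BW = 1.49e+05 Hz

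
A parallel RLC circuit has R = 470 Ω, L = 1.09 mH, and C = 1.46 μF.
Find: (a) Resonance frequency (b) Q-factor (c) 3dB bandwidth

Step 1 — Resonance: ω₀ = 1/√(LC) = 1/√(0.00109·1.46e-06) = 2.507e+04 rad/s.
Step 2 — f₀ = ω₀/(2π) = 3990 Hz.
Step 3 — Parallel Q: Q = R/(ω₀L) = 470/(2.507e+04·0.00109) = 17.2.
Step 4 — Bandwidth: Δω = ω₀/Q = 1457 rad/s; BW = Δω/(2π) = 231.9 Hz.

(a) f₀ = 3990 Hz  (b) Q = 17.2  (c) BW = 231.9 Hz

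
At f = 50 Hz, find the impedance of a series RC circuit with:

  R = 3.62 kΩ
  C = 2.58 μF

Step 1 — Angular frequency: ω = 2π·f = 2π·50 = 314.2 rad/s.
Step 2 — Component impedances:
  R: Z = R = 3620 Ω
  C: Z = 1/(jωC) = -j/(ω·C) = 0 - j1234 Ω
Step 3 — Series combination: Z_total = R + C = 3620 - j1234 Ω = 3824∠-18.8° Ω.

Z = 3620 - j1234 Ω = 3824∠-18.8° Ω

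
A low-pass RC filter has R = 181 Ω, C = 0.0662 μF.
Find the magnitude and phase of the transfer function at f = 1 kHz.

Step 1 — Angular frequency: ω = 2π·1000 = 6283 rad/s.
Step 2 — Transfer function: H(jω) = 1/(1 + jωRC).
Step 3 — Denominator: 1 + jωRC = 1 + j·6283·181·6.62e-08 = 1 + j0.07529.
Step 4 — H = 0.9944 - j0.07486.
Step 5 — Magnitude: |H| = 0.9972 (-0.0 dB); phase: φ = -4.3°.

|H| = 0.9972 (-0.0 dB), φ = -4.3°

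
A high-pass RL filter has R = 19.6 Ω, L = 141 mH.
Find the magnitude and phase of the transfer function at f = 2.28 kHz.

Step 1 — Angular frequency: ω = 2π·2280 = 1.433e+04 rad/s.
Step 2 — Transfer function: H(jω) = jωL/(R + jωL).
Step 3 — Numerator jωL = j·2020; denominator R + jωL = 19.6 + j2020.
Step 4 — H = 0.9999 + j0.009702.
Step 5 — Magnitude: |H| = 1 (-0.0 dB); phase: φ = 0.6°.

|H| = 1 (-0.0 dB), φ = 0.6°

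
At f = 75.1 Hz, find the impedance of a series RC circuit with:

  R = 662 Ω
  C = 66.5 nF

Step 1 — Angular frequency: ω = 2π·f = 2π·75.1 = 471.9 rad/s.
Step 2 — Component impedances:
  R: Z = R = 662 Ω
  C: Z = 1/(jωC) = -j/(ω·C) = 0 - j3.187e+04 Ω
Step 3 — Series combination: Z_total = R + C = 662 - j3.187e+04 Ω = 3.188e+04∠-88.8° Ω.

Z = 662 - j3.187e+04 Ω = 3.188e+04∠-88.8° Ω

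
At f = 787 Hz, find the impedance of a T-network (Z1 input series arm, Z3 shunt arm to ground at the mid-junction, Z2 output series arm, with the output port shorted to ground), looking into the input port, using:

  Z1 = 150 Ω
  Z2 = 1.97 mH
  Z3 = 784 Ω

Step 1 — Angular frequency: ω = 2π·f = 2π·787 = 4945 rad/s.
Step 2 — Component impedances:
  Z1: Z = R = 150 Ω
  Z2: Z = jωL = j·4945·0.00197 = 0 + j9.741 Ω
  Z3: Z = R = 784 Ω
Step 3 — With the output port shorted to ground, the output series arm Z2 runs from the junction to ground; the shunt arm Z3 also runs from the junction to ground. They appear in parallel: Z3 || Z2 = 0.121 + j9.74 Ω.
Step 4 — Series with input arm Z1: Z_in = Z1 + (Z3 || Z2) = 150.1 + j9.74 Ω = 150.4∠3.7° Ω.

Z = 150.1 + j9.74 Ω = 150.4∠3.7° Ω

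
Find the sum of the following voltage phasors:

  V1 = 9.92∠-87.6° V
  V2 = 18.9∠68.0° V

Step 1 — Convert each phasor to rectangular form:
  V1 = 9.92·(cos(-87.6°) + j·sin(-87.6°)) = 0.4154 - j9.911 V
  V2 = 18.9·(cos(68.0°) + j·sin(68.0°)) = 7.08 + j17.52 V
Step 2 — Sum components: V_total = 7.495 + j7.612 V.
Step 3 — Convert to polar: |V_total| = 10.68 V, ∠V_total = 45.4°.

V_total = 10.68∠45.4° V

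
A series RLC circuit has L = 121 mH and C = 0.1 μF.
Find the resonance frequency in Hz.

Step 1 — Resonance condition Im(Z)=0 gives ω₀ = 1/√(LC).
Step 2 — ω₀ = 1/√(0.121·1e-07) = 9091 rad/s.
Step 3 — f₀ = ω₀/(2π) = 1447 Hz.

f₀ = 1447 Hz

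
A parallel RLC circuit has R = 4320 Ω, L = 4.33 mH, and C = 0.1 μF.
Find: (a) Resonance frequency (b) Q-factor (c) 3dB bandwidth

Step 1 — Resonance: ω₀ = 1/√(LC) = 1/√(0.00433·1e-07) = 4.806e+04 rad/s.
Step 2 — f₀ = ω₀/(2π) = 7648 Hz.
Step 3 — Parallel Q: Q = R/(ω₀L) = 4320/(4.806e+04·0.00433) = 20.76.
Step 4 — Bandwidth: Δω = ω₀/Q = 2315 rad/s; BW = Δω/(2π) = 368.4 Hz.

(a) f₀ = 7648 Hz  (b) Q = 20.76  (c) BW = 368.4 Hz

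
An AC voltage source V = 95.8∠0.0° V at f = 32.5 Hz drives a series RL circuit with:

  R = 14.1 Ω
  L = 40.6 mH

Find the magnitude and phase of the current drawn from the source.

Step 1 — Angular frequency: ω = 2π·f = 2π·32.5 = 204.2 rad/s.
Step 2 — Component impedances:
  R: Z = R = 14.1 Ω
  L: Z = jωL = j·204.2·0.0406 = 0 + j8.291 Ω
Step 3 — Series combination: Z_total = R + L = 14.1 + j8.291 Ω = 16.36∠30.5° Ω.
Step 4 — Source phasor: V = 95.8∠0.0° V = 95.8 V.
Step 5 — Ohm's law: I = V / Z_total = (95.8) / (14.1 + j8.291) = 5.049 - j2.969 A.
Step 6 — Convert to polar: |I| = 5.857 A, ∠I = -30.5°.

I = 5.857∠-30.5° A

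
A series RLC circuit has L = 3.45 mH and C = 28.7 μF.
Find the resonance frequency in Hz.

Step 1 — Resonance condition Im(Z)=0 gives ω₀ = 1/√(LC).
Step 2 — ω₀ = 1/√(0.00345·2.87e-05) = 3178 rad/s.
Step 3 — f₀ = ω₀/(2π) = 505.8 Hz.

f₀ = 505.8 Hz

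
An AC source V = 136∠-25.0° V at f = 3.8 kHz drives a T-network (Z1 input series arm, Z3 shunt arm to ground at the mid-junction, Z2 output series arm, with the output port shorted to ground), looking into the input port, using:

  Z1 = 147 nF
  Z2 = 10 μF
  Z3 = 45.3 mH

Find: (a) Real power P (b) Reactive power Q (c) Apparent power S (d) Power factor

Step 1 — Angular frequency: ω = 2π·f = 2π·3800 = 2.388e+04 rad/s.
Step 2 — Component impedances:
  Z1: Z = 1/(jωC) = -j/(ω·C) = 0 - j284.9 Ω
  Z2: Z = 1/(jωC) = -j/(ω·C) = 0 - j4.188 Ω
  Z3: Z = jωL = j·2.388e+04·0.0453 = 0 + j1082 Ω
Step 3 — With the output port shorted to ground, the output series arm Z2 runs from the junction to ground; the shunt arm Z3 also runs from the junction to ground. They appear in parallel: Z3 || Z2 = 0 - j4.205 Ω.
Step 4 — Series with input arm Z1: Z_in = Z1 + (Z3 || Z2) = 0 - j289.1 Ω = 289.1∠-90.0° Ω.
Step 5 — Source phasor: V = 136∠-25.0° V = 123.3 - j57.48 V.
Step 6 — Current: I = V / Z = 0.1988 + j0.4263 A = 0.4704∠65.0° A.
Step 7 — Complex power: S = V·I* = 0 - j63.97 VA.
Step 8 — Real power: P = Re(S) = 0 W.
Step 9 — Reactive power: Q = Im(S) = -63.97 VAR.
Step 10 — Apparent power: |S| = 63.97 VA.
Step 11 — Power factor: PF = P/|S| = 0 (leading).

(a) P = 0 W  (b) Q = -63.97 VAR  (c) S = 63.97 VA  (d) PF = 0 (leading)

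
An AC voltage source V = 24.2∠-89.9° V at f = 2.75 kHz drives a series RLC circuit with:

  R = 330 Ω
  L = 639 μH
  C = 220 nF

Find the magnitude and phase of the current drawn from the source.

Step 1 — Angular frequency: ω = 2π·f = 2π·2750 = 1.728e+04 rad/s.
Step 2 — Component impedances:
  R: Z = R = 330 Ω
  L: Z = jωL = j·1.728e+04·0.000639 = 0 + j11.04 Ω
  C: Z = 1/(jωC) = -j/(ω·C) = 0 - j263.1 Ω
Step 3 — Series combination: Z_total = R + L + C = 330 - j252 Ω = 415.2∠-37.4° Ω.
Step 4 — Source phasor: V = 24.2∠-89.9° V = 0.04224 - j24.2 V.
Step 5 — Ohm's law: I = V / Z_total = (0.04224 - j24.2) / (330 - j252) = 0.03545 - j0.04626 A.
Step 6 — Convert to polar: |I| = 0.05828 A, ∠I = -52.5°.

I = 0.05828∠-52.5° A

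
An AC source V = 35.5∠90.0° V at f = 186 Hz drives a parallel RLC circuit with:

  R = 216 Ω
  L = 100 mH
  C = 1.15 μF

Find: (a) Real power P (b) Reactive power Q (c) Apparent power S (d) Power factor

Step 1 — Angular frequency: ω = 2π·f = 2π·186 = 1169 rad/s.
Step 2 — Component impedances:
  R: Z = R = 216 Ω
  L: Z = jωL = j·1169·0.1 = 0 + j116.9 Ω
  C: Z = 1/(jωC) = -j/(ω·C) = 0 - j744.1 Ω
Step 3 — Parallel combination: 1/Z_total = 1/R + 1/L + 1/C; Z_total = 63.02 + j98.19 Ω = 116.7∠57.3° Ω.
Step 4 — Source phasor: V = 35.5∠90.0° V = 0 + j35.5 V.
Step 5 — Current: I = V / Z = 0.2561 + j0.1644 A = 0.3043∠32.7° A.
Step 6 — Complex power: S = V·I* = 5.834 + j9.09 VA.
Step 7 — Real power: P = Re(S) = 5.834 W.
Step 8 — Reactive power: Q = Im(S) = 9.09 VAR.
Step 9 — Apparent power: |S| = 10.8 VA.
Step 10 — Power factor: PF = P/|S| = 0.5402 (lagging).

(a) P = 5.834 W  (b) Q = 9.09 VAR  (c) S = 10.8 VA  (d) PF = 0.5402 (lagging)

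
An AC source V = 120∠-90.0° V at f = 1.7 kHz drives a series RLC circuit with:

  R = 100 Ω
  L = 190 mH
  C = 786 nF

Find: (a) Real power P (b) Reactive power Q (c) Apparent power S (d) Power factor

Step 1 — Angular frequency: ω = 2π·f = 2π·1700 = 1.068e+04 rad/s.
Step 2 — Component impedances:
  R: Z = R = 100 Ω
  L: Z = jωL = j·1.068e+04·0.19 = 0 + j2029 Ω
  C: Z = 1/(jωC) = -j/(ω·C) = 0 - j119.1 Ω
Step 3 — Series combination: Z_total = R + L + C = 100 + j1910 Ω = 1913∠87.0° Ω.
Step 4 — Source phasor: V = 120∠-90.0° V = 0 - j120 V.
Step 5 — Current: I = V / Z = -0.06264 - j0.003279 A = 0.06273∠-177.0° A.
Step 6 — Complex power: S = V·I* = 0.3935 + j7.517 VA.
Step 7 — Real power: P = Re(S) = 0.3935 W.
Step 8 — Reactive power: Q = Im(S) = 7.517 VAR.
Step 9 — Apparent power: |S| = 7.528 VA.
Step 10 — Power factor: PF = P/|S| = 0.05227 (lagging).

(a) P = 0.3935 W  (b) Q = 7.517 VAR  (c) S = 7.528 VA  (d) PF = 0.05227 (lagging)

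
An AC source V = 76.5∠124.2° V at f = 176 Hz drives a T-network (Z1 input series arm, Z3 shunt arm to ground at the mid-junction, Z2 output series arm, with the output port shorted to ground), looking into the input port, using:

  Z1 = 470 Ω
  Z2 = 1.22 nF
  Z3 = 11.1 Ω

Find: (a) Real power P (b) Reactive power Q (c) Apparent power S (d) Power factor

Step 1 — Angular frequency: ω = 2π·f = 2π·176 = 1106 rad/s.
Step 2 — Component impedances:
  Z1: Z = R = 470 Ω
  Z2: Z = 1/(jωC) = -j/(ω·C) = 0 - j7.412e+05 Ω
  Z3: Z = R = 11.1 Ω
Step 3 — With the output port shorted to ground, the output series arm Z2 runs from the junction to ground; the shunt arm Z3 also runs from the junction to ground. They appear in parallel: Z3 || Z2 = 11.1 - j0.0001662 Ω.
Step 4 — Series with input arm Z1: Z_in = Z1 + (Z3 || Z2) = 481.1 - j0.0001662 Ω = 481.1∠-0.0° Ω.
Step 5 — Source phasor: V = 76.5∠124.2° V = -43 + j63.27 V.
Step 6 — Current: I = V / Z = -0.08938 + j0.1315 A = 0.159∠124.2° A.
Step 7 — Complex power: S = V·I* = 12.16 - j4.203e-06 VA.
Step 8 — Real power: P = Re(S) = 12.16 W.
Step 9 — Reactive power: Q = Im(S) = -4.203e-06 VAR.
Step 10 — Apparent power: |S| = 12.16 VA.
Step 11 — Power factor: PF = P/|S| = 1 (leading).

(a) P = 12.16 W  (b) Q = -4.203e-06 VAR  (c) S = 12.16 VA  (d) PF = 1 (leading)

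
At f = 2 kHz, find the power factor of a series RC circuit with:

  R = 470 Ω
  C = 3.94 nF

Step 1 — Angular frequency: ω = 2π·f = 2π·2000 = 1.257e+04 rad/s.
Step 2 — Component impedances:
  R: Z = R = 470 Ω
  C: Z = 1/(jωC) = -j/(ω·C) = 0 - j2.02e+04 Ω
Step 3 — Series combination: Z_total = R + C = 470 - j2.02e+04 Ω = 2.02e+04∠-88.7° Ω.
Step 4 — Power factor: PF = cos(φ) = Re(Z)/|Z| = 470/20203 = 0.02326.
Step 5 — Type: Im(Z) = -2.02e+04 ⇒ leading (phase φ = -88.7°).

PF = 0.02326 (leading, φ = -88.7°)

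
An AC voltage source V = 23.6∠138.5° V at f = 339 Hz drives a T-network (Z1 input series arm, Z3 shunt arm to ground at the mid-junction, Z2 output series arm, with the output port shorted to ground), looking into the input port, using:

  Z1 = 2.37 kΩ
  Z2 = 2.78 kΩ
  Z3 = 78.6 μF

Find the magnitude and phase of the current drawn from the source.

Step 1 — Angular frequency: ω = 2π·f = 2π·339 = 2130 rad/s.
Step 2 — Component impedances:
  Z1: Z = R = 2370 Ω
  Z2: Z = R = 2780 Ω
  Z3: Z = 1/(jωC) = -j/(ω·C) = 0 - j5.973 Ω
Step 3 — With the output port shorted to ground, the output series arm Z2 runs from the junction to ground; the shunt arm Z3 also runs from the junction to ground. They appear in parallel: Z3 || Z2 = 0.01283 - j5.973 Ω.
Step 4 — Series with input arm Z1: Z_in = Z1 + (Z3 || Z2) = 2370 - j5.973 Ω = 2370∠-0.1° Ω.
Step 5 — Source phasor: V = 23.6∠138.5° V = -17.68 + j15.64 V.
Step 6 — Ohm's law: I = V / Z_total = (-17.68 + j15.64) / (2370 - j5.973) = -0.007474 + j0.006579 A.
Step 7 — Convert to polar: |I| = 0.009958 A, ∠I = 138.6°.

I = 0.009958∠138.6° A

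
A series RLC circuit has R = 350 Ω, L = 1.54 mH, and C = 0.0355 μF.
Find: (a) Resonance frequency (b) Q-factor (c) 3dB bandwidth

Step 1 — Resonance condition Im(Z)=0 gives ω₀ = 1/√(LC).
Step 2 — ω₀ = 1/√(0.00154·3.55e-08) = 1.352e+05 rad/s.
Step 3 — f₀ = ω₀/(2π) = 2.153e+04 Hz.
Step 4 — Series Q: Q = ω₀L/R = 1.352e+05·0.00154/350 = 0.5951.
Step 5 — 3dB bandwidth: Δω = ω₀/Q = 2.273e+05 rad/s; BW = Δω/(2π) = 3.617e+04 Hz.

(a) f₀ = 2.153e+04 Hz  (b) Q = 0.5951  (c) BW = 3.617e+04 Hz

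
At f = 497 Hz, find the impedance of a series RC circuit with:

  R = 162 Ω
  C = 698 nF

Step 1 — Angular frequency: ω = 2π·f = 2π·497 = 3123 rad/s.
Step 2 — Component impedances:
  R: Z = R = 162 Ω
  C: Z = 1/(jωC) = -j/(ω·C) = 0 - j458.8 Ω
Step 3 — Series combination: Z_total = R + C = 162 - j458.8 Ω = 486.5∠-70.6° Ω.

Z = 162 - j458.8 Ω = 486.5∠-70.6° Ω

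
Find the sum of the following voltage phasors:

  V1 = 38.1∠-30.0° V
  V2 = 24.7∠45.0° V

Step 1 — Convert each phasor to rectangular form:
  V1 = 38.1·(cos(-30.0°) + j·sin(-30.0°)) = 33 - j19.05 V
  V2 = 24.7·(cos(45.0°) + j·sin(45.0°)) = 17.47 + j17.47 V
Step 2 — Sum components: V_total = 50.46 - j1.584 V.
Step 3 — Convert to polar: |V_total| = 50.49 V, ∠V_total = -1.8°.

V_total = 50.49∠-1.8° V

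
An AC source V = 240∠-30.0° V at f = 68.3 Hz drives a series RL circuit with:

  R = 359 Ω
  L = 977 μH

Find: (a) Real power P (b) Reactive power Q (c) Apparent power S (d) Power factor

Step 1 — Angular frequency: ω = 2π·f = 2π·68.3 = 429.1 rad/s.
Step 2 — Component impedances:
  R: Z = R = 359 Ω
  L: Z = jωL = j·429.1·0.000977 = 0 + j0.4193 Ω
Step 3 — Series combination: Z_total = R + L = 359 + j0.4193 Ω = 359∠0.1° Ω.
Step 4 — Source phasor: V = 240∠-30.0° V = 207.8 - j120 V.
Step 5 — Current: I = V / Z = 0.5786 - j0.3349 A = 0.6685∠-30.1° A.
Step 6 — Complex power: S = V·I* = 160.4 + j0.1874 VA.
Step 7 — Real power: P = Re(S) = 160.4 W.
Step 8 — Reactive power: Q = Im(S) = 0.1874 VAR.
Step 9 — Apparent power: |S| = 160.4 VA.
Step 10 — Power factor: PF = P/|S| = 1 (lagging).

(a) P = 160.4 W  (b) Q = 0.1874 VAR  (c) S = 160.4 VA  (d) PF = 1 (lagging)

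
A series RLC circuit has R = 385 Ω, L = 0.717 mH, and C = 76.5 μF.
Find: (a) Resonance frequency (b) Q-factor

Step 1 — Resonance condition Im(Z)=0 gives ω₀ = 1/√(LC).
Step 2 — ω₀ = 1/√(0.000717·7.65e-05) = 4270 rad/s.
Step 3 — f₀ = ω₀/(2π) = 679.6 Hz.
Step 4 — Series Q: Q = ω₀L/R = 4270·0.000717/385 = 0.007952.

(a) f₀ = 679.6 Hz  (b) Q = 0.007952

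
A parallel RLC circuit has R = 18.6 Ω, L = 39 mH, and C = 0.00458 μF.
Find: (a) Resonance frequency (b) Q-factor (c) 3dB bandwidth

Step 1 — Resonance: ω₀ = 1/√(LC) = 1/√(0.039·4.58e-09) = 7.482e+04 rad/s.
Step 2 — f₀ = ω₀/(2π) = 1.191e+04 Hz.
Step 3 — Parallel Q: Q = R/(ω₀L) = 18.6/(7.482e+04·0.039) = 0.006374.
Step 4 — Bandwidth: Δω = ω₀/Q = 1.174e+07 rad/s; BW = Δω/(2π) = 1.868e+06 Hz.

(a) f₀ = 1.191e+04 Hz  (b) Q = 0.006374  (c) BW = 1.868e+06 Hz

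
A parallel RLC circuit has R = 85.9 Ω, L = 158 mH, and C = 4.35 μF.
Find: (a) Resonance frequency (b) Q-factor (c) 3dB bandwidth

Step 1 — Resonance: ω₀ = 1/√(LC) = 1/√(0.158·4.35e-06) = 1206 rad/s.
Step 2 — f₀ = ω₀/(2π) = 192 Hz.
Step 3 — Parallel Q: Q = R/(ω₀L) = 85.9/(1206·0.158) = 0.4507.
Step 4 — Bandwidth: Δω = ω₀/Q = 2676 rad/s; BW = Δω/(2π) = 425.9 Hz.

(a) f₀ = 192 Hz  (b) Q = 0.4507  (c) BW = 425.9 Hz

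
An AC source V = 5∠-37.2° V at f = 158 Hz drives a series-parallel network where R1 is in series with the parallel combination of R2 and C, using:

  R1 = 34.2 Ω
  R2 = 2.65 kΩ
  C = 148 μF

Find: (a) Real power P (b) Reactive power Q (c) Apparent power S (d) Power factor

Step 1 — Angular frequency: ω = 2π·f = 2π·158 = 992.7 rad/s.
Step 2 — Component impedances:
  R1: Z = R = 34.2 Ω
  R2: Z = R = 2650 Ω
  C: Z = 1/(jωC) = -j/(ω·C) = 0 - j6.806 Ω
Step 3 — Parallel branch: R2 || C = 1/(1/R2 + 1/C) = 0.01748 - j6.806 Ω.
Step 4 — Series with R1: Z_total = R1 + (R2 || C) = 34.22 - j6.806 Ω = 34.89∠-11.2° Ω.
Step 5 — Source phasor: V = 5∠-37.2° V = 3.983 - j3.023 V.
Step 6 — Current: I = V / Z = 0.1289 - j0.06271 A = 0.1433∠-26.0° A.
Step 7 — Complex power: S = V·I* = 0.7028 - j0.1398 VA.
Step 8 — Real power: P = Re(S) = 0.7028 W.
Step 9 — Reactive power: Q = Im(S) = -0.1398 VAR.
Step 10 — Apparent power: |S| = 0.7166 VA.
Step 11 — Power factor: PF = P/|S| = 0.9808 (leading).

(a) P = 0.7028 W  (b) Q = -0.1398 VAR  (c) S = 0.7166 VA  (d) PF = 0.9808 (leading)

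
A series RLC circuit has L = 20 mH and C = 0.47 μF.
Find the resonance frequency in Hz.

Step 1 — Resonance condition Im(Z)=0 gives ω₀ = 1/√(LC).
Step 2 — ω₀ = 1/√(0.02·4.7e-07) = 1.031e+04 rad/s.
Step 3 — f₀ = ω₀/(2π) = 1642 Hz.

f₀ = 1642 Hz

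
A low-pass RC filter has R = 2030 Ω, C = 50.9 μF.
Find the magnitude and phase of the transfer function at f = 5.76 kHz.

Step 1 — Angular frequency: ω = 2π·5760 = 3.619e+04 rad/s.
Step 2 — Transfer function: H(jω) = 1/(1 + jωRC).
Step 3 — Denominator: 1 + jωRC = 1 + j·3.619e+04·2030·5.09e-05 = 1 + j3740.
Step 4 — H = 7.151e-08 - j0.0002674.
Step 5 — Magnitude: |H| = 0.0002674 (-71.5 dB); phase: φ = -90.0°.

|H| = 0.0002674 (-71.5 dB), φ = -90.0°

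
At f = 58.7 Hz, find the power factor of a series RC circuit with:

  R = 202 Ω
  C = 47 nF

Step 1 — Angular frequency: ω = 2π·f = 2π·58.7 = 368.8 rad/s.
Step 2 — Component impedances:
  R: Z = R = 202 Ω
  C: Z = 1/(jωC) = -j/(ω·C) = 0 - j5.769e+04 Ω
Step 3 — Series combination: Z_total = R + C = 202 - j5.769e+04 Ω = 5.769e+04∠-89.8° Ω.
Step 4 — Power factor: PF = cos(φ) = Re(Z)/|Z| = 202/57688 = 0.003502.
Step 5 — Type: Im(Z) = -5.769e+04 ⇒ leading (phase φ = -89.8°).

PF = 0.003502 (leading, φ = -89.8°)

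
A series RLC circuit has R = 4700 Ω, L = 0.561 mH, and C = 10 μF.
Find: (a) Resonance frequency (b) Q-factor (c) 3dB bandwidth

Step 1 — Resonance condition Im(Z)=0 gives ω₀ = 1/√(LC).
Step 2 — ω₀ = 1/√(0.000561·1e-05) = 1.335e+04 rad/s.
Step 3 — f₀ = ω₀/(2π) = 2125 Hz.
Step 4 — Series Q: Q = ω₀L/R = 1.335e+04·0.000561/4700 = 0.001594.
Step 5 — 3dB bandwidth: Δω = ω₀/Q = 8.378e+06 rad/s; BW = Δω/(2π) = 1.333e+06 Hz.

(a) f₀ = 2125 Hz  (b) Q = 0.001594  (c) BW = 1.333e+06 Hz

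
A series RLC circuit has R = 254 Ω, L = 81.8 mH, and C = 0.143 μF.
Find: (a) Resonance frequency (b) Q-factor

Step 1 — Resonance condition Im(Z)=0 gives ω₀ = 1/√(LC).
Step 2 — ω₀ = 1/√(0.0818·1.43e-07) = 9246 rad/s.
Step 3 — f₀ = ω₀/(2π) = 1472 Hz.
Step 4 — Series Q: Q = ω₀L/R = 9246·0.0818/254 = 2.978.

(a) f₀ = 1472 Hz  (b) Q = 2.978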